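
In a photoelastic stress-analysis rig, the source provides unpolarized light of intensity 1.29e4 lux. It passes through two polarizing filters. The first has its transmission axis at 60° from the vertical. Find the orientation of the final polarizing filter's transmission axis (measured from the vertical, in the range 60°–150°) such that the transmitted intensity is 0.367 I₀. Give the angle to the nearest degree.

Unpolarized light through the first polarizer → I₁ = ½ I₀, now polarized at 60°.
Need I₂/I₀ = 0.367, so cos²(θ − 60°) = 0.367 / 0.5 = 0.734.
θ − 60° = arccos(√0.734) = 31.0°, giving θ ≈ 60 + 31.0 = 91.0°.

θ ≈ 91°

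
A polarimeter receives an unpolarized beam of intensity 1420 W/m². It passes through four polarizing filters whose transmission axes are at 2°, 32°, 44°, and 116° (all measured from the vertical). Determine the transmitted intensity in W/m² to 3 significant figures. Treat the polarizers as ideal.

I ≈ 48.7 W/m²

Unpolarized light through the first polarizer → I₁ = 1420 W/m²/2 = 710 W/m², polarized at 2°.
I₂ = I₁ · cos²(30°) = 710 · 0.75 = 532.5 W/m².
I₃ = I₂ · cos²(12°) = 532.5 · 0.9568 = 509.5 W/m².
I₄ = I₃ · cos²(72°) = 509.5 · 0.09549 = 48.65 W/m².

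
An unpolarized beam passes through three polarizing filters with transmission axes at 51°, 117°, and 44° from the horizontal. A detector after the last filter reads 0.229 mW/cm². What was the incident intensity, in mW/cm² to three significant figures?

Unpolarized light through the first polarizer → I₁ = ½ I₀, now polarized at 51°.
I₂ = I₁ cos²(117° − 51°) = 0.5 I₀ · cos²(66°) = 0.08272 I₀.
I₃ = I₂ cos²(44° − 117°) = 0.08272 I₀ · cos²(73°) = 0.007071 I₀.
So 0.229 mW/cm² = 0.007071 I₀, giving I₀ = 0.229/0.007071 = 32.39 mW/cm².

I₀ ≈ 32.4 mW/cm²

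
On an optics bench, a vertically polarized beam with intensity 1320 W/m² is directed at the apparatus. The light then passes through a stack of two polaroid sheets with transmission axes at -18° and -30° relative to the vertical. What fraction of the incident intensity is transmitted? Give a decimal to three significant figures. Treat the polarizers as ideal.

I₁ = 1320 W/m² · cos²(18°) = 1194 W/m².
I₂ = I₁ · cos²(12°) = 1194 · 0.9568 = 1142 W/m².
Transmitted fraction = 0.8654.

I/I₀ ≈ 0.865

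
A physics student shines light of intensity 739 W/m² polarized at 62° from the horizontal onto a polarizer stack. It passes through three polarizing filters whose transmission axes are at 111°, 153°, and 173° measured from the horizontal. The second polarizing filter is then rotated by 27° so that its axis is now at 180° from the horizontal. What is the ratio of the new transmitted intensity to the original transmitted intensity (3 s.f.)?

I_new/I_old ≈ 0.259

Before rotation:
I₁ = I₀ cos²(111° − 62°) = I₀ cos²(49°) = 0.4304 I₀.
I₂ = I₁ cos²(153° − 111°) = 0.4304 I₀ · cos²(42°) = 0.2377 I₀.
I₃ = I₂ cos²(173° − 153°) = 0.2377 I₀ · cos²(20°) = 0.2099 I₀.
After rotation:
I₁ = I₀ cos²(111° − 62°) = I₀ cos²(49°) = 0.4304 I₀.
I₂ = I₁ cos²(180° − 111°) = 0.4304 I₀ · cos²(69°) = 0.05528 I₀.
I₃ = I₂ cos²(173° − 180°) = 0.05528 I₀ · cos²(7°) = 0.05446 I₀.
Ratio = 0.05446 / 0.2099 = 0.2594.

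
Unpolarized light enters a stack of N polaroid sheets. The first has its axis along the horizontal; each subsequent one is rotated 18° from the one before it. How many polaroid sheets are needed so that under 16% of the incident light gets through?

First polarizer halves the unpolarized light: factor 1/2.
Each further stage multiplies by cos²(18°) = 0.9045.
After N polarizers: T = 0.5·0.9045^(N−1). Require T < 0.16 ⇒ N−1 > ln(0.16/0.5)/ln(0.9045) = 11.35, so N−1 ≥ 12 and N = 13.
Check: N=13 gives T = 0.1499 < 0.16; N=12 gives T = 0.1658.

N = 13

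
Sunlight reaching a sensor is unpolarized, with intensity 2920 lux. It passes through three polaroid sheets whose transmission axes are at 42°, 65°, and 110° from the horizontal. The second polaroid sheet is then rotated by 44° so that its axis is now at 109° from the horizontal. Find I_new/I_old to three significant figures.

Before rotation:
Unpolarized light through the first polarizer → I₁ = ½ I₀, now polarized at 42°.
I₂ = I₁ cos²(65° − 42°) = 0.5 I₀ · cos²(23°) = 0.4237 I₀.
I₃ = I₂ cos²(110° − 65°) = 0.4237 I₀ · cos²(45°) = 0.2118 I₀.
After rotation:
Unpolarized light through the first polarizer → I₁ = ½ I₀, now polarized at 42°.
I₂ = I₁ cos²(109° − 42°) = 0.5 I₀ · cos²(67°) = 0.07634 I₀.
I₃ = I₂ cos²(110° − 109°) = 0.07634 I₀ · cos²(1°) = 0.07631 I₀.
Ratio = 0.07631 / 0.2118 = 0.3602.

I_new/I_old ≈ 0.360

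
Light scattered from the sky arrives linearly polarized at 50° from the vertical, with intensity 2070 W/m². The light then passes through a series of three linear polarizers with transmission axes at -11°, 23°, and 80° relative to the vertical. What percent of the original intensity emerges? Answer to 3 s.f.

By Malus's law, I₁ = 2070 W/m² · cos²(61°) = 486.5 W/m².
I₂ = I₁ · cos²(34°) = 486.5 · 0.6873 = 334.4 W/m².
I₃ = I₂ · cos²(57°) = 334.4 · 0.2966 = 99.19 W/m².
That is 4.792% of the incident intensity.

≈ 4.79%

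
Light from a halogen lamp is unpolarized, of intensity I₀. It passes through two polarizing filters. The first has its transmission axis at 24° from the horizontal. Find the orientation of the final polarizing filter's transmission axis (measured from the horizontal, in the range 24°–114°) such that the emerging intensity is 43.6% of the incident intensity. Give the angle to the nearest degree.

θ ≈ 45°

Unpolarized light through the first polarizer → I₁ = ½ I₀, now polarized at 24°.
Need I₂/I₀ = 0.436, so cos²(θ − 24°) = 0.436 / 0.5 = 0.872.
θ − 24° = arccos(√0.872) = 21.0°, giving θ ≈ 24 + 21.0 = 45.0°.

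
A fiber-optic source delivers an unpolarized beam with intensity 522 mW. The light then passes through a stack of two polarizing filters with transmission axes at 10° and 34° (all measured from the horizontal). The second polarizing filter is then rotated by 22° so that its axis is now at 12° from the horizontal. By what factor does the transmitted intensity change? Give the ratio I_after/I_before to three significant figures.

Before rotation:
Unpolarized light through the first polarizer → I₁ = ½ I₀, now polarized at 10°.
I₂ = I₁ cos²(34° − 10°) = 0.5 I₀ · cos²(24°) = 0.4173 I₀.
After rotation:
Unpolarized light through the first polarizer → I₁ = ½ I₀, now polarized at 10°.
I₂ = I₁ cos²(12° − 10°) = 0.5 I₀ · cos²(2°) = 0.4994 I₀.
Ratio = 0.4994 / 0.4173 = 1.197.

I_new/I_old ≈ 1.20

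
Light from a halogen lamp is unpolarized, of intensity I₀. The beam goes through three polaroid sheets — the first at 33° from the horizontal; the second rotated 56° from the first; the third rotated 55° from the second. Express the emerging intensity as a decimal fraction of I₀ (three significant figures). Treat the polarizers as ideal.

≈ 0.0514 I₀

Unpolarized light through the first polarizer → I₁ = ½ I₀, now polarized at 33°.
I₂ = I₁ cos²(56°) = 0.5 · 0.3127 I₀ = 0.1563 I₀.
I₃ = I₂ cos²(55°) = 0.1563 · 0.329 I₀ = 0.05144 I₀.
Transmitted fraction = 0.05144.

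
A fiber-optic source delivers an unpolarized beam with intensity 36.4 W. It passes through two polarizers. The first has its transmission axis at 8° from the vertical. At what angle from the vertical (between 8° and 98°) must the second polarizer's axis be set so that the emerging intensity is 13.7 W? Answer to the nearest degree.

Unpolarized light through the first polarizer → I₁ = ½ I₀, now polarized at 8°.
Target fraction: 13.7 / 36.4 W = 0.3764 of I₀.
Need I₂/I₀ = 0.3764, so cos²(θ − 8°) = 0.3764 / 0.5 = 0.7527.
θ − 8° = arccos(√0.7527) = 29.8°, giving θ ≈ 8 + 29.8 = 37.8°.

θ ≈ 38°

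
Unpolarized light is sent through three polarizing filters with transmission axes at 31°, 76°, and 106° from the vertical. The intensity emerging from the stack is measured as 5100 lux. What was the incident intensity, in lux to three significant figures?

I₀ ≈ 2.72e4 lux

Unpolarized light through the first polarizer → I₁ = ½ I₀, now polarized at 31°.
I₂ = I₁ cos²(76° − 31°) = 0.5 I₀ · cos²(45°) = 0.25 I₀.
I₃ = I₂ cos²(106° − 76°) = 0.25 I₀ · cos²(30°) = 0.1875 I₀.
So 5100 lux = 0.1875 I₀, giving I₀ = 5100/0.1875 = 2.72e+04 lux.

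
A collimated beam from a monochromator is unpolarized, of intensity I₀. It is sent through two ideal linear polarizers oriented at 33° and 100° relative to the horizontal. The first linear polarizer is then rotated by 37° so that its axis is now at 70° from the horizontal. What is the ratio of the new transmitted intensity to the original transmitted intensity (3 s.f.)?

I_new/I_old ≈ 4.91

Before rotation:
Unpolarized light through the first polarizer → I₁ = ½ I₀, now polarized at 33°.
I₂ = I₁ cos²(100° − 33°) = 0.5 I₀ · cos²(67°) = 0.07634 I₀.
After rotation:
Unpolarized light through the first polarizer → I₁ = ½ I₀, now polarized at 70°.
I₂ = I₁ cos²(100° − 70°) = 0.5 I₀ · cos²(30°) = 0.375 I₀.
Ratio = 0.375 / 0.07634 = 4.913.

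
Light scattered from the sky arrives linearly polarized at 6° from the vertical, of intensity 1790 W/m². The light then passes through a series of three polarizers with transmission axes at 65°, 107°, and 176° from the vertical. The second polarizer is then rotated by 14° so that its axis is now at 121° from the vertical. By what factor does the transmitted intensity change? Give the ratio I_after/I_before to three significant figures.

I_new/I_old ≈ 1.45

Before rotation:
By Malus's law, I₁ = I₀ cos²(65° − 6°) = I₀ cos²(59°) = 0.2653 I₀.
I₂ = I₁ cos²(107° − 65°) = 0.2653 I₀ · cos²(42°) = 0.1465 I₀.
I₃ = I₂ cos²(176° − 107°) = 0.1465 I₀ · cos²(69°) = 0.01881 I₀.
After rotation:
I₁ = I₀ cos²(65° − 6°) = I₀ cos²(59°) = 0.2653 I₀.
I₂ = I₁ cos²(121° − 65°) = 0.2653 I₀ · cos²(56°) = 0.08295 I₀.
I₃ = I₂ cos²(176° − 121°) = 0.08295 I₀ · cos²(55°) = 0.02729 I₀.
Ratio = 0.02729 / 0.01881 = 1.45.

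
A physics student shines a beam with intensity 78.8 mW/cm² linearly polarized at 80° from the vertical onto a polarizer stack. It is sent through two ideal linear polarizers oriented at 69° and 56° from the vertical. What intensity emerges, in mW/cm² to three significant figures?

I ≈ 72.1 mW/cm²

I₁ = 78.8 mW/cm² · cos²(11°) = 75.93 mW/cm².
I₂ = I₁ · cos²(13°) = 75.93 · 0.9494 = 72.09 mW/cm².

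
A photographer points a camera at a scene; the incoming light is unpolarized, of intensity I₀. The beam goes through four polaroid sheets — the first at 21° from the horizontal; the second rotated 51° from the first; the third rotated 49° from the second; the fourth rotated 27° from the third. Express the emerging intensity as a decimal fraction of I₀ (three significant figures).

Unpolarized light through the first polarizer → I₁ = ½ I₀, now polarized at 21°.
I₂ = I₁ cos²(51°) = 0.5 · 0.396 I₀ = 0.198 I₀.
I₃ = I₂ cos²(49°) = 0.198 · 0.4304 I₀ = 0.08523 I₀.
I₄ = I₃ cos²(27°) = 0.08523 · 0.7939 I₀ = 0.06766 I₀.
Transmitted fraction = 0.06766.

≈ 0.0677 I₀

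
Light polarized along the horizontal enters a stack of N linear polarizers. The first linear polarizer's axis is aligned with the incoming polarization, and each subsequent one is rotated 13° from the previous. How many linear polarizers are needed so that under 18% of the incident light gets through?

First polarizer is aligned with the polarization: full transmission.
Each further stage multiplies by cos²(13°) = 0.9494.
After N polarizers: T = 0.9494^(N−1). Require T < 0.18 ⇒ N−1 > ln(0.18)/ln(0.9494) = 33.02, so N−1 ≥ 34 and N = 35.
Check: N=35 gives T = 0.1711 < 0.18; N=34 gives T = 0.1802.

N = 35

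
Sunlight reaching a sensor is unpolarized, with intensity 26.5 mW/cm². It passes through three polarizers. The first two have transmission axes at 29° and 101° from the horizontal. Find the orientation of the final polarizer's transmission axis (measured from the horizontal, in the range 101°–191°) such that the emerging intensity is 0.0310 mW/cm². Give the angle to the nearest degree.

θ ≈ 182°

Unpolarized light through the first polarizer → I₁ = ½ I₀, now polarized at 29°.
I₂ = I₁ cos²(101° − 29°) = 0.5 I₀ · cos²(72°) = 0.04775 I₀.
Target fraction: 0.0310 / 26.5 mW/cm² = 0.00117 of I₀.
Need I₃/I₀ = 0.00117, so cos²(θ − 101°) = 0.00117 / 0.04775 = 0.0245.
θ − 101° = arccos(√0.0245) = 81.0°, giving θ ≈ 101 + 81.0 = 182.0°.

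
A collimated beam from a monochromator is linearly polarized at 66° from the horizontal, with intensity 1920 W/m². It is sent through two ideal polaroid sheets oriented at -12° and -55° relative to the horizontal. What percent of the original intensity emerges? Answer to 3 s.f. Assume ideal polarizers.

≈ 2.31%

By Malus's law, I₁ = 1920 W/m² · cos²(78°) = 83 W/m².
I₂ = I₁ · cos²(43°) = 83 · 0.5349 = 44.39 W/m².
That is 2.312% of the incident intensity.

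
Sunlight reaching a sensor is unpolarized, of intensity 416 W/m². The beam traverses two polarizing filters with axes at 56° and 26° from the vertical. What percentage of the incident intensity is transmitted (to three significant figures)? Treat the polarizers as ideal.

Unpolarized light through the first polarizer → I₁ = 416 W/m²/2 = 208 W/m², polarized at 56°.
I₂ = I₁ · cos²(30°) = 208 · 0.75 = 156 W/m².
That is 37.5% of the incident intensity.

≈ 37.5%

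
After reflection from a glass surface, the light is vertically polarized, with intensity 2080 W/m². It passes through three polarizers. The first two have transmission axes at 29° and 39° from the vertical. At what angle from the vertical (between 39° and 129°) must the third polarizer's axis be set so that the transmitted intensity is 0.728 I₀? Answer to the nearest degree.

θ ≈ 47°

I₁ = I₀ cos²(29° − 0°) = I₀ cos²(29°) = 0.765 I₀.
I₂ = I₁ cos²(39° − 29°) = 0.765 I₀ · cos²(10°) = 0.7419 I₀.
Need I₃/I₀ = 0.728, so cos²(θ − 39°) = 0.728 / 0.7419 = 0.9813.
θ − 39° = arccos(√0.9813) = 7.9°, giving θ ≈ 39 + 7.9 = 46.9°.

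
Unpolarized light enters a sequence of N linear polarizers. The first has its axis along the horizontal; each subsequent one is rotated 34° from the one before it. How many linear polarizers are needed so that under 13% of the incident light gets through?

First polarizer halves the unpolarized light: factor 1/2.
Each further stage multiplies by cos²(34°) = 0.6873.
After N polarizers: T = 0.5·0.6873^(N−1). Require T < 0.13 ⇒ N−1 > ln(0.13/0.5)/ln(0.6873) = 3.59, so N−1 ≥ 4 and N = 5.
Check: N=5 gives T = 0.1116 < 0.13; N=4 gives T = 0.1623.

N = 5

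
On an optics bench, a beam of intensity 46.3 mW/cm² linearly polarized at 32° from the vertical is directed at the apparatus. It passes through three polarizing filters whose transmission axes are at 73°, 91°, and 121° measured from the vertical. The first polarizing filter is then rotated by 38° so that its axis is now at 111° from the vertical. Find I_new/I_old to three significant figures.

I_new/I_old ≈ 0.0624

Before rotation:
I₁ = I₀ cos²(73° − 32°) = I₀ cos²(41°) = 0.5696 I₀.
I₂ = I₁ cos²(91° − 73°) = 0.5696 I₀ · cos²(18°) = 0.5152 I₀.
I₃ = I₂ cos²(121° − 91°) = 0.5152 I₀ · cos²(30°) = 0.3864 I₀.
After rotation:
I₁ = I₀ cos²(111° − 32°) = I₀ cos²(79°) = 0.03641 I₀.
I₂ = I₁ cos²(91° − 111°) = 0.03641 I₀ · cos²(20°) = 0.03215 I₀.
I₃ = I₂ cos²(121° − 91°) = 0.03215 I₀ · cos²(30°) = 0.02411 I₀.
Ratio = 0.02411 / 0.3864 = 0.0624.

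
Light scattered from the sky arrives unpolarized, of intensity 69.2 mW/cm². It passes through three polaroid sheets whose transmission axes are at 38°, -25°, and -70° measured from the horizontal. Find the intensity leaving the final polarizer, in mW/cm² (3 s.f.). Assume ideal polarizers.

I ≈ 3.57 mW/cm²

Unpolarized light through the first polarizer → I₁ = 69.2 mW/cm²/2 = 34.6 mW/cm², polarized at 38°.
I₂ = I₁ · cos²(63°) = 34.6 · 0.2061 = 7.131 mW/cm².
I₃ = I₂ · cos²(45°) = 7.131 · 0.5 = 3.566 mW/cm².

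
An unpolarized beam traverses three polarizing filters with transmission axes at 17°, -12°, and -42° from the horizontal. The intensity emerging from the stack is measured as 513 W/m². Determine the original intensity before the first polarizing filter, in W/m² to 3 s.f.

Unpolarized light through the first polarizer → I₁ = ½ I₀, now polarized at 17°.
I₂ = I₁ cos²(-12° − 17°) = 0.5 I₀ · cos²(29°) = 0.3825 I₀.
I₃ = I₂ cos²(-42° + 12°) = 0.3825 I₀ · cos²(30°) = 0.2869 I₀.
So 513 W/m² = 0.2869 I₀, giving I₀ = 513/0.2869 = 1788 W/m².

I₀ ≈ 1790 W/m²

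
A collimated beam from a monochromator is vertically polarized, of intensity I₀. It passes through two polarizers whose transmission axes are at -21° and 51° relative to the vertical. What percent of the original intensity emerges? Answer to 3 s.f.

≈ 8.32%

I₁ = I₀ cos²(-21° − 0°) = I₀ cos²(21°) = 0.8716 I₀.
I₂ = I₁ cos²(51° + 21°) = 0.8716 I₀ · cos²(72°) = 0.08323 I₀.
That is 8.323% of the incident intensity.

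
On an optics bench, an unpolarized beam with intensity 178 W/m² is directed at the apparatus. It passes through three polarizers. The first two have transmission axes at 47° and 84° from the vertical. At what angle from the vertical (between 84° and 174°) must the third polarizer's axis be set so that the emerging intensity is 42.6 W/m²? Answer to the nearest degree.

Unpolarized light through the first polarizer → I₁ = ½ I₀, now polarized at 47°.
I₂ = I₁ cos²(84° − 47°) = 0.5 I₀ · cos²(37°) = 0.3189 I₀.
Target fraction: 42.6 / 178 W/m² = 0.2393 of I₀.
Need I₃/I₀ = 0.2393, so cos²(θ − 84°) = 0.2393 / 0.3189 = 0.7505.
θ − 84° = arccos(√0.7505) = 30.0°, giving θ ≈ 84 + 30.0 = 114.0°.

θ ≈ 114°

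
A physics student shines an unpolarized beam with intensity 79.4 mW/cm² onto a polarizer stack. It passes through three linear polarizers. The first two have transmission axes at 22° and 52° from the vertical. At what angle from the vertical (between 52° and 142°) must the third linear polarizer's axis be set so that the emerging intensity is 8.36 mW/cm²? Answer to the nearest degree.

Unpolarized light through the first polarizer → I₁ = ½ I₀, now polarized at 22°.
I₂ = I₁ cos²(52° − 22°) = 0.5 I₀ · cos²(30°) = 0.375 I₀.
Target fraction: 8.36 / 79.4 mW/cm² = 0.1053 of I₀.
Need I₃/I₀ = 0.1053, so cos²(θ − 52°) = 0.1053 / 0.375 = 0.2808.
θ − 52° = arccos(√0.2808) = 58.0°, giving θ ≈ 52 + 58.0 = 110.0°.

θ ≈ 110°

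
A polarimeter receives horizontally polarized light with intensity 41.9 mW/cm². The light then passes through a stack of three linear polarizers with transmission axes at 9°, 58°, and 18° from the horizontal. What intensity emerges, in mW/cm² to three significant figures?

I ≈ 10.3 mW/cm²

I₁ = 41.9 mW/cm² · cos²(9°) = 40.87 mW/cm².
I₂ = I₁ · cos²(49°) = 40.87 · 0.4304 = 17.59 mW/cm².
I₃ = I₂ · cos²(40°) = 17.59 · 0.5868 = 10.32 mW/cm².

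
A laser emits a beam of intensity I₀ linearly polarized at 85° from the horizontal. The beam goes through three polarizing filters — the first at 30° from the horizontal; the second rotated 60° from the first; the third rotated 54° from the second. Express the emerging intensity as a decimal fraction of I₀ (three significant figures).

≈ 0.0284 I₀

I₁ = I₀ cos²(30° − 85°) = I₀ cos²(55°) = 0.329 I₀.
I₂ = I₁ cos²(60°) = 0.329 · 0.25 I₀ = 0.08225 I₀.
I₃ = I₂ cos²(54°) = 0.08225 · 0.3455 I₀ = 0.02842 I₀.
Transmitted fraction = 0.02842.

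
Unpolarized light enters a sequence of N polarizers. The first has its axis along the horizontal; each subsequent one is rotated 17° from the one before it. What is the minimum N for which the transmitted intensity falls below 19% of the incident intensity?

N = 12

First polarizer halves the unpolarized light: factor 1/2.
Each further stage multiplies by cos²(17°) = 0.9145.
After N polarizers: T = 0.5·0.9145^(N−1). Require T < 0.19 ⇒ N−1 > ln(0.19/0.5)/ln(0.9145) = 10.83, so N−1 ≥ 11 and N = 12.
Check: N=12 gives T = 0.1871 < 0.19; N=11 gives T = 0.2046.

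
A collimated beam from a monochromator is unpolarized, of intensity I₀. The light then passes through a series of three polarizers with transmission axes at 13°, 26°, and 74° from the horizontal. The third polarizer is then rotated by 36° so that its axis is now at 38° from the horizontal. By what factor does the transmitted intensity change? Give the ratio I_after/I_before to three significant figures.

I_new/I_old ≈ 2.14

Before rotation:
Unpolarized light through the first polarizer → I₁ = ½ I₀, now polarized at 13°.
I₂ = I₁ cos²(26° − 13°) = 0.5 I₀ · cos²(13°) = 0.4747 I₀.
I₃ = I₂ cos²(74° − 26°) = 0.4747 I₀ · cos²(48°) = 0.2125 I₀.
After rotation:
Unpolarized light through the first polarizer → I₁ = ½ I₀, now polarized at 13°.
I₂ = I₁ cos²(26° − 13°) = 0.5 I₀ · cos²(13°) = 0.4747 I₀.
I₃ = I₂ cos²(38° − 26°) = 0.4747 I₀ · cos²(12°) = 0.4542 I₀.
Ratio = 0.4542 / 0.2125 = 2.137.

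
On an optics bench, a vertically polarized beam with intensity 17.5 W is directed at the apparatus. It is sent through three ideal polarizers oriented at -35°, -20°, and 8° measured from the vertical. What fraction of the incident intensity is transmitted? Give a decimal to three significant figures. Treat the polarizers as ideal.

I/I₀ ≈ 0.488

By Malus's law, I₁ = 17.5 W · cos²(35°) = 11.74 W.
I₂ = I₁ · cos²(15°) = 11.74 · 0.933 = 10.96 W.
I₃ = I₂ · cos²(28°) = 10.96 · 0.7796 = 8.541 W.
Transmitted fraction = 0.4881.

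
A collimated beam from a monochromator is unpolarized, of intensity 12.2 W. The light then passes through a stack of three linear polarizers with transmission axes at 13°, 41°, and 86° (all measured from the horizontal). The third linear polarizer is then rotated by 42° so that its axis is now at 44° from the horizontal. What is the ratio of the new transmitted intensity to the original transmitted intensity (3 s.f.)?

I_new/I_old ≈ 1.99

Before rotation:
Unpolarized light through the first polarizer → I₁ = ½ I₀, now polarized at 13°.
I₂ = I₁ cos²(41° − 13°) = 0.5 I₀ · cos²(28°) = 0.3898 I₀.
I₃ = I₂ cos²(86° − 41°) = 0.3898 I₀ · cos²(45°) = 0.1949 I₀.
After rotation:
Unpolarized light through the first polarizer → I₁ = ½ I₀, now polarized at 13°.
I₂ = I₁ cos²(41° − 13°) = 0.5 I₀ · cos²(28°) = 0.3898 I₀.
I₃ = I₂ cos²(44° − 41°) = 0.3898 I₀ · cos²(3°) = 0.3887 I₀.
Ratio = 0.3887 / 0.1949 = 1.995.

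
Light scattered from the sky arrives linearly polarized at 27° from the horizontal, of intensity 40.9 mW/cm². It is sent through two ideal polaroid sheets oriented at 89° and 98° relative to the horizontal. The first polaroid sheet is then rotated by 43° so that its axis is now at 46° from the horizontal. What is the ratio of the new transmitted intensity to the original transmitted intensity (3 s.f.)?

Before rotation:
By Malus's law, I₁ = I₀ cos²(89° − 27°) = I₀ cos²(62°) = 0.2204 I₀.
I₂ = I₁ cos²(98° − 89°) = 0.2204 I₀ · cos²(9°) = 0.215 I₀.
After rotation:
I₁ = I₀ cos²(46° − 27°) = I₀ cos²(19°) = 0.894 I₀.
I₂ = I₁ cos²(98° − 46°) = 0.894 I₀ · cos²(52°) = 0.3389 I₀.
Ratio = 0.3389 / 0.215 = 1.576.

I_new/I_old ≈ 1.58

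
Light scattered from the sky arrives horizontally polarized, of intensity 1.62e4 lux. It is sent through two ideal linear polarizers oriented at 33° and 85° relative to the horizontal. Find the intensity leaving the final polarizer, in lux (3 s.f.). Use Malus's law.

By Malus's law, I₁ = 1.62e4 lux · cos²(33°) = 1.139e+04 lux.
I₂ = I₁ · cos²(52°) = 1.139e+04 · 0.379 = 4319 lux.

I ≈ 4320 lux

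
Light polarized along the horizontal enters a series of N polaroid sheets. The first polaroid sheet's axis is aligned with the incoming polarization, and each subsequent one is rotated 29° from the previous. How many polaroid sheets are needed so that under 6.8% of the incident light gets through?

N = 12

First polarizer is aligned with the polarization: full transmission.
Each further stage multiplies by cos²(29°) = 0.765.
After N polarizers: T = 0.765^(N−1). Require T < 0.068 ⇒ N−1 > ln(0.068)/ln(0.765) = 10.03, so N−1 ≥ 11 and N = 12.
Check: N=12 gives T = 0.05248 < 0.068; N=11 gives T = 0.06861.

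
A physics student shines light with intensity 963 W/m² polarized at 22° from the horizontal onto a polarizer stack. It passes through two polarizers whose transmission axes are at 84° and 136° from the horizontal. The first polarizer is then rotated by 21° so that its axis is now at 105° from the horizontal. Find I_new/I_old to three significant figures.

Before rotation:
By Malus's law, I₁ = I₀ cos²(84° − 22°) = I₀ cos²(62°) = 0.2204 I₀.
I₂ = I₁ cos²(136° − 84°) = 0.2204 I₀ · cos²(52°) = 0.08354 I₀.
After rotation:
I₁ = I₀ cos²(105° − 22°) = I₀ cos²(83°) = 0.01485 I₀.
I₂ = I₁ cos²(136° − 105°) = 0.01485 I₀ · cos²(31°) = 0.01091 I₀.
Ratio = 0.01091 / 0.08354 = 0.1306.

I_new/I_old ≈ 0.131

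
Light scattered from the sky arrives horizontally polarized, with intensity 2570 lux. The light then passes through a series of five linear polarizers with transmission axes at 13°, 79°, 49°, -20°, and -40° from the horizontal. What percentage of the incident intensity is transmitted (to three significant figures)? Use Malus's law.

≈ 1.34%

By Malus's law, I₁ = 2570 lux · cos²(13°) = 2440 lux.
I₂ = I₁ · cos²(66°) = 2440 · 0.1654 = 403.7 lux.
I₃ = I₂ · cos²(30°) = 403.7 · 0.75 = 302.7 lux.
I₄ = I₃ · cos²(69°) = 302.7 · 0.1284 = 38.88 lux.
I₅ = I₄ · cos²(20°) = 38.88 · 0.883 = 34.33 lux.
That is 1.336% of the incident intensity.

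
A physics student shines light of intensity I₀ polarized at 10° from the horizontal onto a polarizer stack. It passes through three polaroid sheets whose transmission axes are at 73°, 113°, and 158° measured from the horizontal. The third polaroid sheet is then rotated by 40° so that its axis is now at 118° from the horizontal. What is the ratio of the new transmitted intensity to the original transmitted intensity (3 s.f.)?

I_new/I_old ≈ 1.98

Before rotation:
I₁ = I₀ cos²(73° − 10°) = I₀ cos²(63°) = 0.2061 I₀.
I₂ = I₁ cos²(113° − 73°) = 0.2061 I₀ · cos²(40°) = 0.1209 I₀.
I₃ = I₂ cos²(158° − 113°) = 0.1209 I₀ · cos²(45°) = 0.06047 I₀.
After rotation:
I₁ = I₀ cos²(73° − 10°) = I₀ cos²(63°) = 0.2061 I₀.
I₂ = I₁ cos²(113° − 73°) = 0.2061 I₀ · cos²(40°) = 0.1209 I₀.
I₃ = I₂ cos²(118° − 113°) = 0.1209 I₀ · cos²(5°) = 0.12 I₀.
Ratio = 0.12 / 0.06047 = 1.985.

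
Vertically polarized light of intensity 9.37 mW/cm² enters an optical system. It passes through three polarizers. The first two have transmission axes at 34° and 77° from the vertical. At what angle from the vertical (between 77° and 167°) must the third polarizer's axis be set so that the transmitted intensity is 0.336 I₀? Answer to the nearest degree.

θ ≈ 94°

I₁ = I₀ cos²(34° − 0°) = I₀ cos²(34°) = 0.6873 I₀.
I₂ = I₁ cos²(77° − 34°) = 0.6873 I₀ · cos²(43°) = 0.3676 I₀.
Need I₃/I₀ = 0.336, so cos²(θ − 77°) = 0.336 / 0.3676 = 0.914.
θ − 77° = arccos(√0.914) = 17.1°, giving θ ≈ 77 + 17.1 = 94.1°.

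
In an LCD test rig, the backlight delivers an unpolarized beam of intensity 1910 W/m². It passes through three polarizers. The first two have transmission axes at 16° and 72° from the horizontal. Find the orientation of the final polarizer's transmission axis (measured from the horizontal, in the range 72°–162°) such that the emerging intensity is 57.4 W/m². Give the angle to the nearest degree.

Unpolarized light through the first polarizer → I₁ = ½ I₀, now polarized at 16°.
I₂ = I₁ cos²(72° − 16°) = 0.5 I₀ · cos²(56°) = 0.1563 I₀.
Target fraction: 57.4 / 1910 W/m² = 0.03005 of I₀.
Need I₃/I₀ = 0.03005, so cos²(θ − 72°) = 0.03005 / 0.1563 = 0.1922.
θ − 72° = arccos(√0.1922) = 64.0°, giving θ ≈ 72 + 64.0 = 136.0°.

θ ≈ 136°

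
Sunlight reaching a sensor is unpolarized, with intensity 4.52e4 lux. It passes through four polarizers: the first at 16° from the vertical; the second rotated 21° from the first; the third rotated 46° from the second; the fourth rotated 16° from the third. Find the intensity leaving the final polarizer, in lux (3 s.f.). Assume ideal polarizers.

I ≈ 8780 lux

Unpolarized light through the first polarizer → I₁ = 4.52e4 lux/2 = 2.26e+04 lux, polarized at 16°.
I₂ = I₁ · cos²(21°) = 2.26e+04 · 0.8716 = 1.97e+04 lux.
I₃ = I₂ · cos²(46°) = 1.97e+04 · 0.4826 = 9505 lux.
I₄ = I₃ · cos²(16°) = 9505 · 0.924 = 8783 lux.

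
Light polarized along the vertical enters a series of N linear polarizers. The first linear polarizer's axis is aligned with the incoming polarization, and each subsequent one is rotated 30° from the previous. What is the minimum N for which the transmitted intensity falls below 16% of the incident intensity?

First polarizer is aligned with the polarization: full transmission.
Each further stage multiplies by cos²(30°) = 0.75.
After N polarizers: T = 0.75^(N−1). Require T < 0.16 ⇒ N−1 > ln(0.16)/ln(0.75) = 6.37, so N−1 ≥ 7 and N = 8.
Check: N=8 gives T = 0.1335 < 0.16; N=7 gives T = 0.178.

N = 8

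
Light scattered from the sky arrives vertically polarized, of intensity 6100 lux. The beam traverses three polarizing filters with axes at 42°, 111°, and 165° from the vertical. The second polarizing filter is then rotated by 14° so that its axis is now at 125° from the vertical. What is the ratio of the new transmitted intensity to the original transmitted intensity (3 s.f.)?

Before rotation:
I₁ = I₀ cos²(42° − 0°) = I₀ cos²(42°) = 0.5523 I₀.
I₂ = I₁ cos²(111° − 42°) = 0.5523 I₀ · cos²(69°) = 0.07093 I₀.
I₃ = I₂ cos²(165° − 111°) = 0.07093 I₀ · cos²(54°) = 0.0245 I₀.
After rotation:
I₁ = I₀ cos²(42° − 0°) = I₀ cos²(42°) = 0.5523 I₀.
I₂ = I₁ cos²(125° − 42°) = 0.5523 I₀ · cos²(83°) = 0.008202 I₀.
I₃ = I₂ cos²(165° − 125°) = 0.008202 I₀ · cos²(40°) = 0.004813 I₀.
Ratio = 0.004813 / 0.0245 = 0.1964.

I_new/I_old ≈ 0.196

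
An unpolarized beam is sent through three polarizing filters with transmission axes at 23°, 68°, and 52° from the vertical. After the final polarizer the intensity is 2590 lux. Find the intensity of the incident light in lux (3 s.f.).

I₀ ≈ 1.12e4 lux

Unpolarized light through the first polarizer → I₁ = ½ I₀, now polarized at 23°.
I₂ = I₁ cos²(68° − 23°) = 0.5 I₀ · cos²(45°) = 0.25 I₀.
I₃ = I₂ cos²(52° − 68°) = 0.25 I₀ · cos²(16°) = 0.231 I₀.
So 2590 lux = 0.231 I₀, giving I₀ = 2590/0.231 = 1.121e+04 lux.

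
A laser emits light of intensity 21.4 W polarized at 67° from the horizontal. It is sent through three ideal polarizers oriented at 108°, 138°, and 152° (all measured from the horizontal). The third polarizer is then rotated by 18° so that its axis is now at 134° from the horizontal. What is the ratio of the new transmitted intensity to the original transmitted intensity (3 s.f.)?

Before rotation:
I₁ = I₀ cos²(108° − 67°) = I₀ cos²(41°) = 0.5696 I₀.
I₂ = I₁ cos²(138° − 108°) = 0.5696 I₀ · cos²(30°) = 0.4272 I₀.
I₃ = I₂ cos²(152° − 138°) = 0.4272 I₀ · cos²(14°) = 0.4022 I₀.
After rotation:
I₁ = I₀ cos²(108° − 67°) = I₀ cos²(41°) = 0.5696 I₀.
I₂ = I₁ cos²(138° − 108°) = 0.5696 I₀ · cos²(30°) = 0.4272 I₀.
I₃ = I₂ cos²(134° − 138°) = 0.4272 I₀ · cos²(4°) = 0.4251 I₀.
Ratio = 0.4251 / 0.4022 = 1.057.

I_new/I_old ≈ 1.06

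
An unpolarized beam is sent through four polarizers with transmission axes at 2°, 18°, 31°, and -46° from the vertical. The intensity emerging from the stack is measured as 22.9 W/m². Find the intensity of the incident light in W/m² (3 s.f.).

I₀ ≈ 1030 W/m²

Unpolarized light through the first polarizer → I₁ = ½ I₀, now polarized at 2°.
I₂ = I₁ cos²(18° − 2°) = 0.5 I₀ · cos²(16°) = 0.462 I₀.
I₃ = I₂ cos²(31° − 18°) = 0.462 I₀ · cos²(13°) = 0.4386 I₀.
I₄ = I₃ cos²(-46° − 31°) = 0.4386 I₀ · cos²(77°) = 0.0222 I₀.
So 22.9 W/m² = 0.0222 I₀, giving I₀ = 22.9/0.0222 = 1032 W/m².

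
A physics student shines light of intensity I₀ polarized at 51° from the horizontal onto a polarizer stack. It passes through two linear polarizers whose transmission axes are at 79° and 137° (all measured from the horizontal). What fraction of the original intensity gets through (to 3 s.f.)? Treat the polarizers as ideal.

I₁ = I₀ cos²(79° − 51°) = I₀ cos²(28°) = 0.7796 I₀.
I₂ = I₁ cos²(137° − 79°) = 0.7796 I₀ · cos²(58°) = 0.2189 I₀.
Transmitted fraction = 0.2189.

≈ 0.219 I₀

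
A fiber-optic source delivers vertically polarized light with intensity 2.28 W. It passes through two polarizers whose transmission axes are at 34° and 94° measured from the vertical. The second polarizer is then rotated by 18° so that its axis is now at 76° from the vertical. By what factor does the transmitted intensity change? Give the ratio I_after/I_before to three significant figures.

I_new/I_old ≈ 2.21

Before rotation:
By Malus's law, I₁ = I₀ cos²(34° − 0°) = I₀ cos²(34°) = 0.6873 I₀.
I₂ = I₁ cos²(94° − 34°) = 0.6873 I₀ · cos²(60°) = 0.1718 I₀.
After rotation:
I₁ = I₀ cos²(34° − 0°) = I₀ cos²(34°) = 0.6873 I₀.
I₂ = I₁ cos²(76° − 34°) = 0.6873 I₀ · cos²(42°) = 0.3796 I₀.
Ratio = 0.3796 / 0.1718 = 2.209.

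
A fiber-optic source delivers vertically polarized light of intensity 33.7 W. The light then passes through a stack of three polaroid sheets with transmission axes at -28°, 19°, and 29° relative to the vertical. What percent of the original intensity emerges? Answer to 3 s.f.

≈ 35.2%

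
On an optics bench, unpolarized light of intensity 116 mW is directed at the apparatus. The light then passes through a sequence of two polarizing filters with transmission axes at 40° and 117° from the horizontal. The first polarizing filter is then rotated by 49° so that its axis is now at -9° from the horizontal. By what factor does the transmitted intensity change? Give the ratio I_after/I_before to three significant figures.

I_new/I_old ≈ 6.83

Before rotation:
Unpolarized light through the first polarizer → I₁ = ½ I₀, now polarized at 40°.
I₂ = I₁ cos²(117° − 40°) = 0.5 I₀ · cos²(77°) = 0.0253 I₀.
After rotation:
Unpolarized light through the first polarizer → I₁ = ½ I₀, now polarized at -9°.
Angle between axes 1 and 2: 54°. I₂ = 0.5 I₀ · cos²(54°) = 0.1727 I₀.
Ratio = 0.1727 / 0.0253 = 6.827.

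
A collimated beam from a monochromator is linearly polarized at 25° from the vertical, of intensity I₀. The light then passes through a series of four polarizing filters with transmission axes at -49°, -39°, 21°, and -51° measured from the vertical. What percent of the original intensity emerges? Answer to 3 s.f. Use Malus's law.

≈ 0.176%

By Malus's law, I₁ = I₀ cos²(-49° − 25°) = I₀ cos²(74°) = 0.07598 I₀.
I₂ = I₁ cos²(-39° + 49°) = 0.07598 I₀ · cos²(10°) = 0.07368 I₀.
I₃ = I₂ cos²(21° + 39°) = 0.07368 I₀ · cos²(60°) = 0.01842 I₀.
I₄ = I₃ cos²(-51° − 21°) = 0.01842 I₀ · cos²(72°) = 0.001759 I₀.
That is 0.1759% of the incident intensity.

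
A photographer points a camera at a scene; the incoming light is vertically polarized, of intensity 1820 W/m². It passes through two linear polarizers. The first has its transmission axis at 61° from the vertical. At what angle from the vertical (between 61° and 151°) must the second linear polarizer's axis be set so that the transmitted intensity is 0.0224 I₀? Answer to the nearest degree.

I₁ = I₀ cos²(61° − 0°) = I₀ cos²(61°) = 0.235 I₀.
Need I₂/I₀ = 0.0224, so cos²(θ − 61°) = 0.0224 / 0.235 = 0.0953.
θ − 61° = arccos(√0.0953) = 72.0°, giving θ ≈ 61 + 72.0 = 133.0°.

θ ≈ 133°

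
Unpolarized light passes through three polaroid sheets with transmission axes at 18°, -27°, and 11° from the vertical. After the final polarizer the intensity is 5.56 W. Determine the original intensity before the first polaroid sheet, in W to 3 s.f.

I₀ ≈ 35.8 W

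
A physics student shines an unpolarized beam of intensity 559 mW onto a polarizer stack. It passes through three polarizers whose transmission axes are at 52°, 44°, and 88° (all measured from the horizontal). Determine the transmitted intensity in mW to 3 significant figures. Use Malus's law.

Unpolarized light through the first polarizer → I₁ = 559 mW/2 = 279.5 mW, polarized at 52°.
I₂ = I₁ · cos²(8°) = 279.5 · 0.9806 = 274.1 mW.
I₃ = I₂ · cos²(44°) = 274.1 · 0.5174 = 141.8 mW.

I ≈ 142 mW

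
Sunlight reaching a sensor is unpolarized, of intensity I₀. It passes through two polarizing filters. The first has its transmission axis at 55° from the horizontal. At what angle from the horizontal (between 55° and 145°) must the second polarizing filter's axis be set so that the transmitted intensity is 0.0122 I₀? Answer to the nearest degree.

θ ≈ 136°

Unpolarized light through the first polarizer → I₁ = ½ I₀, now polarized at 55°.
Need I₂/I₀ = 0.0122, so cos²(θ − 55°) = 0.0122 / 0.5 = 0.0244.
θ − 55° = arccos(√0.0244) = 81.0°, giving θ ≈ 55 + 81.0 = 136.0°.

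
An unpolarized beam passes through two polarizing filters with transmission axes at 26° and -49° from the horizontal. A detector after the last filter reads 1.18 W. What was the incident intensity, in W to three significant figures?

Unpolarized light through the first polarizer → I₁ = ½ I₀, now polarized at 26°.
I₂ = I₁ cos²(-49° − 26°) = 0.5 I₀ · cos²(75°) = 0.03349 I₀.
So 1.18 W = 0.03349 I₀, giving I₀ = 1.18/0.03349 = 35.23 W.

I₀ ≈ 35.2 W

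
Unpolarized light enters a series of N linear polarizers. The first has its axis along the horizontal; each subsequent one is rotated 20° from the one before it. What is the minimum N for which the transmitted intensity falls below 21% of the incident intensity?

N = 8

First polarizer halves the unpolarized light: factor 1/2.
Each further stage multiplies by cos²(20°) = 0.883.
After N polarizers: T = 0.5·0.883^(N−1). Require T < 0.21 ⇒ N−1 > ln(0.21/0.5)/ln(0.883) = 6.97, so N−1 ≥ 7 and N = 8.
Check: N=8 gives T = 0.2093 < 0.21; N=7 gives T = 0.237.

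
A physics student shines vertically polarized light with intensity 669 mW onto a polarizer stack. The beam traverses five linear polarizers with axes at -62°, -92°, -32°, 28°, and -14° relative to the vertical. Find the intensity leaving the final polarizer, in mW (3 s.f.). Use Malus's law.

I ≈ 3.82 mW

By Malus's law, I₁ = 669 mW · cos²(62°) = 147.4 mW.
I₂ = I₁ · cos²(30°) = 147.4 · 0.75 = 110.6 mW.
I₃ = I₂ · cos²(60°) = 110.6 · 0.25 = 27.65 mW.
I₄ = I₃ · cos²(60°) = 27.65 · 0.25 = 6.912 mW.
I₅ = I₄ · cos²(42°) = 6.912 · 0.5523 = 3.817 mW.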